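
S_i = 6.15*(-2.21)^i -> [6.15, -13.59, 30.04, -66.38, 146.7]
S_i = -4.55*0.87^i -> [-4.55, -3.96, -3.44, -3.0, -2.61]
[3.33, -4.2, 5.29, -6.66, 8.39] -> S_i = 3.33*(-1.26)^i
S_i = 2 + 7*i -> [2, 9, 16, 23, 30]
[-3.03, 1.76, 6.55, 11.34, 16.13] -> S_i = -3.03 + 4.79*i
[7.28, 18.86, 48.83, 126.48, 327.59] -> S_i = 7.28*2.59^i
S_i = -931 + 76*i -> [-931, -855, -779, -703, -627]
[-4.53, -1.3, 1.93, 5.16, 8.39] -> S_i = -4.53 + 3.23*i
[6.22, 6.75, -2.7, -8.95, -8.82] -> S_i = Random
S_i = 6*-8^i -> [6, -48, 384, -3072, 24576]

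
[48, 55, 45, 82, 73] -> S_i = Random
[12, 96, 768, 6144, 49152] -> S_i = 12*8^i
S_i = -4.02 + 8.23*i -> [-4.02, 4.21, 12.44, 20.67, 28.9]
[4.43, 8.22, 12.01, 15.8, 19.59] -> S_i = 4.43 + 3.79*i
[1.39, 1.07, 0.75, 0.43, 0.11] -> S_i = 1.39 + -0.32*i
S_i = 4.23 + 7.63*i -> [4.23, 11.86, 19.49, 27.12, 34.75]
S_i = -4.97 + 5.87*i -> [-4.97, 0.9, 6.77, 12.64, 18.51]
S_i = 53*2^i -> [53, 106, 212, 424, 848]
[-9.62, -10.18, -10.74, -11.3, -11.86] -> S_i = -9.62 + -0.56*i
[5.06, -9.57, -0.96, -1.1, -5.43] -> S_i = Random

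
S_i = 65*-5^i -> [65, -325, 1625, -8125, 40625]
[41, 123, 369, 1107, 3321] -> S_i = 41*3^i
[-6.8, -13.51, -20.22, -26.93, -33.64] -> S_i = -6.80 + -6.71*i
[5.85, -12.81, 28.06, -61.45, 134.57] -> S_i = 5.85*(-2.19)^i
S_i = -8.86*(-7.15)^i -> [-8.86, 63.35, -452.95, 3238.56, -23155.7]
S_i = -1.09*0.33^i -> [-1.09, -0.36, -0.12, -0.04, -0.01]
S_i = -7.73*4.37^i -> [-7.73, -33.78, -147.62, -645.1, -2819.07]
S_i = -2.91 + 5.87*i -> [-2.91, 2.96, 8.83, 14.7, 20.57]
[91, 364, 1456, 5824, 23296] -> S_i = 91*4^i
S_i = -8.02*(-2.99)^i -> [-8.02, 23.98, -71.7, 214.38, -641.0]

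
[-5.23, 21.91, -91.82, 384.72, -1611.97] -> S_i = -5.23*(-4.19)^i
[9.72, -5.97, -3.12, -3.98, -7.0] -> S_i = Random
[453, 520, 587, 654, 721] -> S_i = 453 + 67*i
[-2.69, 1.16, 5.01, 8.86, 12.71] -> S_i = -2.69 + 3.85*i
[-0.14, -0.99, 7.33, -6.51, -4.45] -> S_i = Random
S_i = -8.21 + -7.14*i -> [-8.21, -15.35, -22.49, -29.63, -36.77]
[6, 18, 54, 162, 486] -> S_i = 6*3^i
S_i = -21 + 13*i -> [-21, -8, 5, 18, 31]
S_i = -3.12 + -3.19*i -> [-3.12, -6.31, -9.5, -12.69, -15.88]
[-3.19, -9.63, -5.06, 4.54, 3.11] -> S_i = Random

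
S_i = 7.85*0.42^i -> [7.85, 3.3, 1.38, 0.58, 0.24]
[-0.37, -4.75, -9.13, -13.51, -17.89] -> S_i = -0.37 + -4.38*i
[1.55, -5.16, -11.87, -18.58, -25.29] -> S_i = 1.55 + -6.71*i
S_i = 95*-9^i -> [95, -855, 7695, -69255, 623295]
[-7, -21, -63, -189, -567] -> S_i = -7*3^i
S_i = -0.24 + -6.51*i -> [-0.24, -6.75, -13.26, -19.77, -26.28]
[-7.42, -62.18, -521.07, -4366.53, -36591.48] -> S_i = -7.42*8.38^i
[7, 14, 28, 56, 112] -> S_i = 7*2^i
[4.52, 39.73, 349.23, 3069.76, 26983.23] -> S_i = 4.52*8.79^i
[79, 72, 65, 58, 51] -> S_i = 79 + -7*i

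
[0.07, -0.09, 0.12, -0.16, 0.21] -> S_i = 0.07*(-1.31)^i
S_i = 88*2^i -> [88, 176, 352, 704, 1408]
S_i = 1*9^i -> [1, 9, 81, 729, 6561]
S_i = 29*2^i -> [29, 58, 116, 232, 464]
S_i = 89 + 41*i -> [89, 130, 171, 212, 253]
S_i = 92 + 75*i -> [92, 167, 242, 317, 392]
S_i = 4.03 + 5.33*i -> [4.03, 9.36, 14.69, 20.02, 25.35]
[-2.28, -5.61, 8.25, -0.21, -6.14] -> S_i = Random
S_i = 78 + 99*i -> [78, 177, 276, 375, 474]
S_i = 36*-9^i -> [36, -324, 2916, -26244, 236196]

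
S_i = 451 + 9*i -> [451, 460, 469, 478, 487]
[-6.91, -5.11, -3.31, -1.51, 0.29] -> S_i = -6.91 + 1.80*i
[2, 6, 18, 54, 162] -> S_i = 2*3^i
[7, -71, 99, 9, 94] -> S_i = Random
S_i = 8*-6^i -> [8, -48, 288, -1728, 10368]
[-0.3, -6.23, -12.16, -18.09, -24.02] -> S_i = -0.30 + -5.93*i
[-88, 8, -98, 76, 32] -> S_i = Random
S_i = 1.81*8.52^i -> [1.81, 15.42, 131.39, 1119.43, 9537.55]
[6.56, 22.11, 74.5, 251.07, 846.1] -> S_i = 6.56*3.37^i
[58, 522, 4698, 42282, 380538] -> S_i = 58*9^i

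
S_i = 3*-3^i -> [3, -9, 27, -81, 243]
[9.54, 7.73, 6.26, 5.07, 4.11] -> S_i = 9.54*0.81^i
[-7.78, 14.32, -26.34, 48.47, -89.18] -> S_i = -7.78*(-1.84)^i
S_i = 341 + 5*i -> [341, 346, 351, 356, 361]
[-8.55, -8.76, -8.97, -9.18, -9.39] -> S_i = -8.55 + -0.21*i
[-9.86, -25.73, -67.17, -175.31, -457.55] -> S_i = -9.86*2.61^i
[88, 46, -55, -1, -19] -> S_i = Random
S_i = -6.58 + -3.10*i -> [-6.58, -9.68, -12.78, -15.88, -18.98]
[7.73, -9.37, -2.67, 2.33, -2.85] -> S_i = Random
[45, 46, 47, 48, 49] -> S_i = 45 + 1*i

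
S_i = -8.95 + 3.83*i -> [-8.95, -5.12, -1.29, 2.54, 6.37]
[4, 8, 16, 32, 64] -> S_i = 4*2^i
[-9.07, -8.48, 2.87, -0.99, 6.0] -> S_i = Random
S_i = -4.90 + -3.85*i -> [-4.9, -8.75, -12.6, -16.45, -20.3]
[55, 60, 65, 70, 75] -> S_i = 55 + 5*i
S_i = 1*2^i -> [1, 2, 4, 8, 16]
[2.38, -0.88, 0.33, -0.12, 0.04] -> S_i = 2.38*(-0.37)^i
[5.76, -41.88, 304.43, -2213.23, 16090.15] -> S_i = 5.76*(-7.27)^i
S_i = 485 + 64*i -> [485, 549, 613, 677, 741]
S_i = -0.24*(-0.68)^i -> [-0.24, 0.16, -0.11, 0.08, -0.05]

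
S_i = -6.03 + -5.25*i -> [-6.03, -11.28, -16.53, -21.78, -27.03]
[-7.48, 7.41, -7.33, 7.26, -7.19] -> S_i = -7.48*(-0.99)^i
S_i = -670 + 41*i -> [-670, -629, -588, -547, -506]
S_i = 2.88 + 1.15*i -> [2.88, 4.03, 5.18, 6.33, 7.48]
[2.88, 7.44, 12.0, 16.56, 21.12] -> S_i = 2.88 + 4.56*i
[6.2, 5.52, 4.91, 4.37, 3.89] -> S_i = 6.20*0.89^i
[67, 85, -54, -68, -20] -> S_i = Random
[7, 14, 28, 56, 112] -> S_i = 7*2^i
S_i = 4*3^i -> [4, 12, 36, 108, 324]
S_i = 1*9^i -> [1, 9, 81, 729, 6561]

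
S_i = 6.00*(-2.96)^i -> [6.0, -17.76, 52.57, -155.61, 460.59]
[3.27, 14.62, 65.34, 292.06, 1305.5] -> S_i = 3.27*4.47^i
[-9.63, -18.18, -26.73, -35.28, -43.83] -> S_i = -9.63 + -8.55*i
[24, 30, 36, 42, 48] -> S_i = 24 + 6*i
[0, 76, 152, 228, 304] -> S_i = 0 + 76*i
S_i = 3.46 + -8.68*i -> [3.46, -5.22, -13.9, -22.58, -31.26]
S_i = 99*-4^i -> [99, -396, 1584, -6336, 25344]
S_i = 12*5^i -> [12, 60, 300, 1500, 7500]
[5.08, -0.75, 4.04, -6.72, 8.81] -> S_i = Random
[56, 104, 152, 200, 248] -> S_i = 56 + 48*i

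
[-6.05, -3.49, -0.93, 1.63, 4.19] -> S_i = -6.05 + 2.56*i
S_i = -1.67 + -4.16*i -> [-1.67, -5.83, -9.99, -14.15, -18.31]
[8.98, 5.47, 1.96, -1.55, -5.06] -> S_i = 8.98 + -3.51*i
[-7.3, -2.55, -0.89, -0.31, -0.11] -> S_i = -7.30*0.35^i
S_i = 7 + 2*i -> [7, 9, 11, 13, 15]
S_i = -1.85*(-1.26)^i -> [-1.85, 2.33, -2.94, 3.7, -4.66]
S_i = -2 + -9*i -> [-2, -11, -20, -29, -38]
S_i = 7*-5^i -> [7, -35, 175, -875, 4375]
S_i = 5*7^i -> [5, 35, 245, 1715, 12005]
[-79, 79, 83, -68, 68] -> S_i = Random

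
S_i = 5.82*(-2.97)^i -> [5.82, -17.29, 51.34, -152.47, 452.84]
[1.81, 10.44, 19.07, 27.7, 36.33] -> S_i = 1.81 + 8.63*i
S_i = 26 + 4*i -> [26, 30, 34, 38, 42]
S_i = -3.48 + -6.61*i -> [-3.48, -10.09, -16.7, -23.31, -29.92]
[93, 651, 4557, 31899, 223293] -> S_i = 93*7^i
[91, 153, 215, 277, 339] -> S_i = 91 + 62*i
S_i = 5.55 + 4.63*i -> [5.55, 10.18, 14.81, 19.44, 24.07]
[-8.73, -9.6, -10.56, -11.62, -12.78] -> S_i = -8.73*1.10^i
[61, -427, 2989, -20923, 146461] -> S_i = 61*-7^i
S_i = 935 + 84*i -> [935, 1019, 1103, 1187, 1271]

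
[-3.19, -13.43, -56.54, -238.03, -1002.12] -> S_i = -3.19*4.21^i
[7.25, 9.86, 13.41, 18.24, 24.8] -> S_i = 7.25*1.36^i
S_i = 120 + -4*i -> [120, 116, 112, 108, 104]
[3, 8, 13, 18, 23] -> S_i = 3 + 5*i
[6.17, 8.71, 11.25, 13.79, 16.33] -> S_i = 6.17 + 2.54*i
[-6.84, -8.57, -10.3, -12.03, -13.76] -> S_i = -6.84 + -1.73*i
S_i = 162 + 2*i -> [162, 164, 166, 168, 170]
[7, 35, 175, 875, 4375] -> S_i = 7*5^i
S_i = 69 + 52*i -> [69, 121, 173, 225, 277]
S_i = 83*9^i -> [83, 747, 6723, 60507, 544563]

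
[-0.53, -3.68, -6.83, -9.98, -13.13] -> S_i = -0.53 + -3.15*i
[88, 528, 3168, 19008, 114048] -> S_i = 88*6^i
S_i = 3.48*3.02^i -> [3.48, 10.51, 31.74, 95.85, 289.47]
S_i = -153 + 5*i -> [-153, -148, -143, -138, -133]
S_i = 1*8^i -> [1, 8, 64, 512, 4096]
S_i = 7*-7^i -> [7, -49, 343, -2401, 16807]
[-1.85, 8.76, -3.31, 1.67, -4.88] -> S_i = Random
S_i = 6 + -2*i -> [6, 4, 2, 0, -2]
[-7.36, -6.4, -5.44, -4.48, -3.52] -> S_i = -7.36 + 0.96*i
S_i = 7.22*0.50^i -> [7.22, 3.61, 1.8, 0.9, 0.45]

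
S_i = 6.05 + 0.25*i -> [6.05, 6.3, 6.55, 6.8, 7.05]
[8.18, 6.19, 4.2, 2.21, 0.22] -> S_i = 8.18 + -1.99*i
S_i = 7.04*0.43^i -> [7.04, 3.03, 1.3, 0.56, 0.24]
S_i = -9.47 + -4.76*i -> [-9.47, -14.23, -18.99, -23.75, -28.51]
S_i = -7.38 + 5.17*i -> [-7.38, -2.21, 2.96, 8.13, 13.3]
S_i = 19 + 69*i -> [19, 88, 157, 226, 295]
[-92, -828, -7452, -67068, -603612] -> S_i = -92*9^i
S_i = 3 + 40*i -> [3, 43, 83, 123, 163]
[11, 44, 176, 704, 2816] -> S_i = 11*4^i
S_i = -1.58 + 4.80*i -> [-1.58, 3.22, 8.02, 12.82, 17.62]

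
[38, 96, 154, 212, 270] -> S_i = 38 + 58*i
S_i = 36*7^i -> [36, 252, 1764, 12348, 86436]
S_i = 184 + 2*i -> [184, 186, 188, 190, 192]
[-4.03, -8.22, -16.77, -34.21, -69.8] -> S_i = -4.03*2.04^i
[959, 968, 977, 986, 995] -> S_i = 959 + 9*i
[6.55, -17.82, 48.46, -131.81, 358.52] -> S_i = 6.55*(-2.72)^i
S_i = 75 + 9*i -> [75, 84, 93, 102, 111]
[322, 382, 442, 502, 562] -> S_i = 322 + 60*i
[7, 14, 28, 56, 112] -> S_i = 7*2^i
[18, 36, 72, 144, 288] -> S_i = 18*2^i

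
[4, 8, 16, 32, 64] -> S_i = 4*2^i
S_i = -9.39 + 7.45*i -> [-9.39, -1.94, 5.51, 12.96, 20.41]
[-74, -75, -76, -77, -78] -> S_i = -74 + -1*i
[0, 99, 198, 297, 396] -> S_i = 0 + 99*i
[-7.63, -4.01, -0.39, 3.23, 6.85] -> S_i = -7.63 + 3.62*i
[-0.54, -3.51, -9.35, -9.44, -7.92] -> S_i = Random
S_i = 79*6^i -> [79, 474, 2844, 17064, 102384]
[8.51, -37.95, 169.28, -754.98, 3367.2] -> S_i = 8.51*(-4.46)^i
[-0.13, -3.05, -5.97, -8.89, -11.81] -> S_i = -0.13 + -2.92*i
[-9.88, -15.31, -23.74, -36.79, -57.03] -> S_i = -9.88*1.55^i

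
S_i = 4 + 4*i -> [4, 8, 12, 16, 20]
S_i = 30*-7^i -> [30, -210, 1470, -10290, 72030]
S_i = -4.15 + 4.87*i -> [-4.15, 0.72, 5.59, 10.46, 15.33]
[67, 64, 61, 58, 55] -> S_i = 67 + -3*i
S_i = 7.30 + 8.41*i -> [7.3, 15.71, 24.12, 32.53, 40.94]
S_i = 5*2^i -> [5, 10, 20, 40, 80]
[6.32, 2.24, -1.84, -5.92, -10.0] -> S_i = 6.32 + -4.08*i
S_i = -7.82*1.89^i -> [-7.82, -14.78, -27.93, -52.79, -99.78]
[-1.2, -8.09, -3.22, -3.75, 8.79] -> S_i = Random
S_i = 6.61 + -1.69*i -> [6.61, 4.92, 3.23, 1.54, -0.15]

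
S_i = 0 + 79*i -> [0, 79, 158, 237, 316]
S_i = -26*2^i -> [-26, -52, -104, -208, -416]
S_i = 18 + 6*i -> [18, 24, 30, 36, 42]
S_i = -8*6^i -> [-8, -48, -288, -1728, -10368]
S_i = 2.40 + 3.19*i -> [2.4, 5.59, 8.78, 11.97, 15.16]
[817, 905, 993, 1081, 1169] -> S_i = 817 + 88*i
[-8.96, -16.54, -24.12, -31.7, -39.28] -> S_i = -8.96 + -7.58*i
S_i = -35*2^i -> [-35, -70, -140, -280, -560]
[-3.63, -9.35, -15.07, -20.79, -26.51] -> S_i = -3.63 + -5.72*i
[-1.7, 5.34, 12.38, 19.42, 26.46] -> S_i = -1.70 + 7.04*i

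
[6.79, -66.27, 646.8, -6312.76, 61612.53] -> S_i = 6.79*(-9.76)^i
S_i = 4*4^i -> [4, 16, 64, 256, 1024]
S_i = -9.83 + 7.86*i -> [-9.83, -1.97, 5.89, 13.75, 21.61]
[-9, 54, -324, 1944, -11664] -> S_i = -9*-6^i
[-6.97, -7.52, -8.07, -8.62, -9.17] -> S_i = -6.97 + -0.55*i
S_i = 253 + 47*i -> [253, 300, 347, 394, 441]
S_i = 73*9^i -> [73, 657, 5913, 53217, 478953]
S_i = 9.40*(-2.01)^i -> [9.4, -18.89, 37.98, -76.33, 153.43]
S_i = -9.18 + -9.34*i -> [-9.18, -18.52, -27.86, -37.2, -46.54]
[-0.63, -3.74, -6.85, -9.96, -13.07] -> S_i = -0.63 + -3.11*i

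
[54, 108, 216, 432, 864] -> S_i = 54*2^i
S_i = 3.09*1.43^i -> [3.09, 4.42, 6.32, 9.04, 12.92]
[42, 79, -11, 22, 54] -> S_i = Random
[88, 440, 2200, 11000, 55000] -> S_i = 88*5^i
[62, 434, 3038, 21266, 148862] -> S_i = 62*7^i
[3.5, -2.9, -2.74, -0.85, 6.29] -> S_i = Random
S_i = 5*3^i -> [5, 15, 45, 135, 405]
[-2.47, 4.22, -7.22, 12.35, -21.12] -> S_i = -2.47*(-1.71)^i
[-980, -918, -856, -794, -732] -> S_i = -980 + 62*i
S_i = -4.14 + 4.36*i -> [-4.14, 0.22, 4.58, 8.94, 13.3]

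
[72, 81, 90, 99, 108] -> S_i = 72 + 9*i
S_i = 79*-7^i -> [79, -553, 3871, -27097, 189679]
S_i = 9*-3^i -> [9, -27, 81, -243, 729]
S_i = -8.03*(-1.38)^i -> [-8.03, 11.08, -15.29, 21.1, -29.12]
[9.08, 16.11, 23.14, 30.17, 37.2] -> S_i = 9.08 + 7.03*i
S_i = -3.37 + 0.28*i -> [-3.37, -3.09, -2.81, -2.53, -2.25]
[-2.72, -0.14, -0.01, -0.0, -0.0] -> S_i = -2.72*0.05^i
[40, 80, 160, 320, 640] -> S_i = 40*2^i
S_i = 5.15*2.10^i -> [5.15, 10.82, 22.71, 47.69, 100.16]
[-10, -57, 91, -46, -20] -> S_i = Random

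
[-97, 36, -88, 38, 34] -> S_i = Random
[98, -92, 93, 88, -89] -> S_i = Random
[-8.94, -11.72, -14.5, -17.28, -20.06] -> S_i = -8.94 + -2.78*i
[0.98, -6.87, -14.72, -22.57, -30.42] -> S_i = 0.98 + -7.85*i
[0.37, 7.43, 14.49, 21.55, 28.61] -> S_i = 0.37 + 7.06*i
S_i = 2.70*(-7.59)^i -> [2.7, -20.49, 155.54, -1180.56, 8960.47]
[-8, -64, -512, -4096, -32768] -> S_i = -8*8^i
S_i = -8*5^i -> [-8, -40, -200, -1000, -5000]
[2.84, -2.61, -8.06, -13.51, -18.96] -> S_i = 2.84 + -5.45*i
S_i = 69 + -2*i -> [69, 67, 65, 63, 61]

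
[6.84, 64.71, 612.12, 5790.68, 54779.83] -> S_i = 6.84*9.46^i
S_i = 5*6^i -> [5, 30, 180, 1080, 6480]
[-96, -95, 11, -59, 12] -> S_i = Random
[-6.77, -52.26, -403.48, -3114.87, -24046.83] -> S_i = -6.77*7.72^i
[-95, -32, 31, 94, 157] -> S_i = -95 + 63*i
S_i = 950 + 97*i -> [950, 1047, 1144, 1241, 1338]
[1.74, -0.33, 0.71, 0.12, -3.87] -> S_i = Random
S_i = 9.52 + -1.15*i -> [9.52, 8.37, 7.22, 6.07, 4.92]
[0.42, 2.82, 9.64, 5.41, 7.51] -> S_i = Random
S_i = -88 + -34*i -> [-88, -122, -156, -190, -224]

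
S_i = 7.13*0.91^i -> [7.13, 6.49, 5.9, 5.37, 4.89]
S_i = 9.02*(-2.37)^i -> [9.02, -21.38, 50.66, -120.07, 284.58]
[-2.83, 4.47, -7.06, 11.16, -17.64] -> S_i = -2.83*(-1.58)^i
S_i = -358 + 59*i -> [-358, -299, -240, -181, -122]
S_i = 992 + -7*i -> [992, 985, 978, 971, 964]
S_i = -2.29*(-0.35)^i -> [-2.29, 0.8, -0.28, 0.1, -0.03]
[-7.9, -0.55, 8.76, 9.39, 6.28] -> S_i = Random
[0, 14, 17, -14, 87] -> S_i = Random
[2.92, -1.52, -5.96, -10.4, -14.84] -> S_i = 2.92 + -4.44*i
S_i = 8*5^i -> [8, 40, 200, 1000, 5000]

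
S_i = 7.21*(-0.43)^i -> [7.21, -3.1, 1.33, -0.57, 0.25]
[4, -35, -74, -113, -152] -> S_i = 4 + -39*i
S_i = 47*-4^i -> [47, -188, 752, -3008, 12032]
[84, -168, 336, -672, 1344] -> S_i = 84*-2^i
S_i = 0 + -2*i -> [0, -2, -4, -6, -8]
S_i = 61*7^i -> [61, 427, 2989, 20923, 146461]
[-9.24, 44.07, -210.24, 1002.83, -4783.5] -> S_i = -9.24*(-4.77)^i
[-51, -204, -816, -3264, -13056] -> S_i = -51*4^i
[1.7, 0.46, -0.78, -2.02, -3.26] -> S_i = 1.70 + -1.24*i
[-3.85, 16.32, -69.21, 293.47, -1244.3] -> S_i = -3.85*(-4.24)^i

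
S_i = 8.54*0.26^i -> [8.54, 2.22, 0.58, 0.15, 0.04]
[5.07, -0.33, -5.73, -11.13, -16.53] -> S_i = 5.07 + -5.40*i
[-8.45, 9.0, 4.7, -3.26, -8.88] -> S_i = Random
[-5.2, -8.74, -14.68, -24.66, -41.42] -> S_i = -5.20*1.68^i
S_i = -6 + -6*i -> [-6, -12, -18, -24, -30]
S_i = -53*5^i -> [-53, -265, -1325, -6625, -33125]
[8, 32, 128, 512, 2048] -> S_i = 8*4^i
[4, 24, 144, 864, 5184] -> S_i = 4*6^i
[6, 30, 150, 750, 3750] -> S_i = 6*5^i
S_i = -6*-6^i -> [-6, 36, -216, 1296, -7776]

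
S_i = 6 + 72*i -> [6, 78, 150, 222, 294]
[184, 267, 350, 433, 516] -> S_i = 184 + 83*i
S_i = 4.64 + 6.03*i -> [4.64, 10.67, 16.7, 22.73, 28.76]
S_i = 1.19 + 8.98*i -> [1.19, 10.17, 19.15, 28.13, 37.11]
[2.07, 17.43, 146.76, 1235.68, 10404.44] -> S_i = 2.07*8.42^i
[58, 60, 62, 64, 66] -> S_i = 58 + 2*i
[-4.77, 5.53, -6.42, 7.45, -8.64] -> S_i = -4.77*(-1.16)^i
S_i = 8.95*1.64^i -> [8.95, 14.68, 24.07, 39.48, 64.74]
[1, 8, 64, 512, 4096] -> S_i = 1*8^i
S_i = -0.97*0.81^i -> [-0.97, -0.79, -0.64, -0.52, -0.42]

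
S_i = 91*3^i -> [91, 273, 819, 2457, 7371]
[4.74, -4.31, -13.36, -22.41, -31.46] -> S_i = 4.74 + -9.05*i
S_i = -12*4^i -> [-12, -48, -192, -768, -3072]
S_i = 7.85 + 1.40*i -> [7.85, 9.25, 10.65, 12.05, 13.45]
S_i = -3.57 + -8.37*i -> [-3.57, -11.94, -20.31, -28.68, -37.05]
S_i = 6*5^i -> [6, 30, 150, 750, 3750]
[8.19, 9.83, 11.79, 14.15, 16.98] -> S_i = 8.19*1.20^i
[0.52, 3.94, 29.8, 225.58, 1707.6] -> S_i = 0.52*7.57^i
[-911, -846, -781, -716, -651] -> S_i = -911 + 65*i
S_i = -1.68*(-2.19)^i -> [-1.68, 3.68, -8.06, 17.65, -38.64]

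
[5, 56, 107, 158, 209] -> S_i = 5 + 51*i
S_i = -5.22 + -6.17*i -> [-5.22, -11.39, -17.56, -23.73, -29.9]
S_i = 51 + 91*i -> [51, 142, 233, 324, 415]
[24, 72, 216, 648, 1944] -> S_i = 24*3^i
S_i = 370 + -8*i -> [370, 362, 354, 346, 338]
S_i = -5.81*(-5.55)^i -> [-5.81, 32.25, -178.96, 993.24, -5512.49]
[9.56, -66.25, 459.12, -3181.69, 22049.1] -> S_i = 9.56*(-6.93)^i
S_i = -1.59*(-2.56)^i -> [-1.59, 4.07, -10.42, 26.68, -68.29]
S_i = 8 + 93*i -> [8, 101, 194, 287, 380]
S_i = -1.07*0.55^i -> [-1.07, -0.59, -0.32, -0.18, -0.1]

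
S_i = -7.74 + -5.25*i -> [-7.74, -12.99, -18.24, -23.49, -28.74]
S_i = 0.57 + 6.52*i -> [0.57, 7.09, 13.61, 20.13, 26.65]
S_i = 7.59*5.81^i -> [7.59, 44.1, 256.21, 1488.57, 8648.61]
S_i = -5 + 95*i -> [-5, 90, 185, 280, 375]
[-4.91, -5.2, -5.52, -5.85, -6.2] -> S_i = -4.91*1.06^i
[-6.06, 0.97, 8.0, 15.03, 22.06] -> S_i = -6.06 + 7.03*i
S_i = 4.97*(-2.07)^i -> [4.97, -10.29, 21.3, -44.08, 91.25]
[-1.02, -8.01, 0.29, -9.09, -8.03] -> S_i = Random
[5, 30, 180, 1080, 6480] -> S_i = 5*6^i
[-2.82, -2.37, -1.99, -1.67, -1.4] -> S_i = -2.82*0.84^i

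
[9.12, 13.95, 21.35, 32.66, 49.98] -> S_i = 9.12*1.53^i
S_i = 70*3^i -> [70, 210, 630, 1890, 5670]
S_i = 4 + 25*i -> [4, 29, 54, 79, 104]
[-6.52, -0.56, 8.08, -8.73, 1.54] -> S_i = Random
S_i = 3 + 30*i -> [3, 33, 63, 93, 123]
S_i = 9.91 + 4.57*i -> [9.91, 14.48, 19.05, 23.62, 28.19]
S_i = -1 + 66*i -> [-1, 65, 131, 197, 263]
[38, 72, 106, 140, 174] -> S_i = 38 + 34*i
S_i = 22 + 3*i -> [22, 25, 28, 31, 34]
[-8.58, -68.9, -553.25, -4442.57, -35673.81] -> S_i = -8.58*8.03^i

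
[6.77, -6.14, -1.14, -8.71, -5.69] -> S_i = Random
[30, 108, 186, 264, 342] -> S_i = 30 + 78*i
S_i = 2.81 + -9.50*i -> [2.81, -6.69, -16.19, -25.69, -35.19]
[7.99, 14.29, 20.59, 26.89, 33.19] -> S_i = 7.99 + 6.30*i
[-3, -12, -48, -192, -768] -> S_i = -3*4^i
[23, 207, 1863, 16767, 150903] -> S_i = 23*9^i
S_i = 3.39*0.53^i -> [3.39, 1.8, 0.95, 0.5, 0.27]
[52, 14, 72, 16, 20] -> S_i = Random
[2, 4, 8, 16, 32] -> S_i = 2*2^i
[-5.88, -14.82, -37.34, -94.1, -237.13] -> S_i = -5.88*2.52^i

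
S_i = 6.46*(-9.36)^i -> [6.46, -60.47, 565.96, -5297.37, 49583.36]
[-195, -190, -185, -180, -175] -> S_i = -195 + 5*i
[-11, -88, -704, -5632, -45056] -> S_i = -11*8^i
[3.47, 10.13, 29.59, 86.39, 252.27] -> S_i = 3.47*2.92^i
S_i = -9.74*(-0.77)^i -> [-9.74, 7.5, -5.77, 4.45, -3.42]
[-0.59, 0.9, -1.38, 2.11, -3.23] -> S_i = -0.59*(-1.53)^i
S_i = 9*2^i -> [9, 18, 36, 72, 144]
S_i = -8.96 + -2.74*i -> [-8.96, -11.7, -14.44, -17.18, -19.92]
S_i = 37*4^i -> [37, 148, 592, 2368, 9472]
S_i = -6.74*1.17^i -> [-6.74, -7.89, -9.23, -10.79, -12.63]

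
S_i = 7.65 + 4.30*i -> [7.65, 11.95, 16.25, 20.55, 24.85]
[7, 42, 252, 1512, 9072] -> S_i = 7*6^i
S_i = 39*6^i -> [39, 234, 1404, 8424, 50544]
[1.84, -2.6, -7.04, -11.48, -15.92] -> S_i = 1.84 + -4.44*i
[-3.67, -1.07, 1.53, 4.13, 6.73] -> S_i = -3.67 + 2.60*i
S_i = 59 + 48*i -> [59, 107, 155, 203, 251]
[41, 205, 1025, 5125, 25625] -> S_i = 41*5^i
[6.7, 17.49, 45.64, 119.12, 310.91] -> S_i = 6.70*2.61^i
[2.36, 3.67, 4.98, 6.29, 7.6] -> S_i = 2.36 + 1.31*i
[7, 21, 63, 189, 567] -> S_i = 7*3^i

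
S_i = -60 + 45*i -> [-60, -15, 30, 75, 120]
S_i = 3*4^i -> [3, 12, 48, 192, 768]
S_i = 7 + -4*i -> [7, 3, -1, -5, -9]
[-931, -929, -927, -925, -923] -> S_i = -931 + 2*i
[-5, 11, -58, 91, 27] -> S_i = Random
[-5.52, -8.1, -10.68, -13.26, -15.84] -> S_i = -5.52 + -2.58*i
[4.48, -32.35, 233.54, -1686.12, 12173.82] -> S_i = 4.48*(-7.22)^i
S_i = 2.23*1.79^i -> [2.23, 3.99, 7.15, 12.79, 22.89]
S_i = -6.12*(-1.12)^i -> [-6.12, 6.85, -7.68, 8.6, -9.63]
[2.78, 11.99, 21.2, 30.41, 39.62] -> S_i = 2.78 + 9.21*i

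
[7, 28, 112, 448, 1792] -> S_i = 7*4^i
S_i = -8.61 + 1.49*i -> [-8.61, -7.12, -5.63, -4.14, -2.65]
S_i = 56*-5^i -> [56, -280, 1400, -7000, 35000]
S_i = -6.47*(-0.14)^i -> [-6.47, 0.91, -0.13, 0.02, -0.0]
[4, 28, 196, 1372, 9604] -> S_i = 4*7^i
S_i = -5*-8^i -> [-5, 40, -320, 2560, -20480]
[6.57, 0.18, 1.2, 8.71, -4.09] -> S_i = Random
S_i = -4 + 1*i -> [-4, -3, -2, -1, 0]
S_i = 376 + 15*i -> [376, 391, 406, 421, 436]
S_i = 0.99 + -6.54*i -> [0.99, -5.55, -12.09, -18.63, -25.17]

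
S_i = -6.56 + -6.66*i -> [-6.56, -13.22, -19.88, -26.54, -33.2]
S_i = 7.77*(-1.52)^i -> [7.77, -11.81, 17.95, -27.29, 41.48]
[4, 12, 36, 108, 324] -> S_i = 4*3^i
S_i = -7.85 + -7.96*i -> [-7.85, -15.81, -23.77, -31.73, -39.69]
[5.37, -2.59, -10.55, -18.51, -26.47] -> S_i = 5.37 + -7.96*i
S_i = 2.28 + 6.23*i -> [2.28, 8.51, 14.74, 20.97, 27.2]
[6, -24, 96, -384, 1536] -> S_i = 6*-4^i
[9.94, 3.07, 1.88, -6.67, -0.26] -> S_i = Random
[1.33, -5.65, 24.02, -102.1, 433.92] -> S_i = 1.33*(-4.25)^i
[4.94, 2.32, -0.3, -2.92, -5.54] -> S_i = 4.94 + -2.62*i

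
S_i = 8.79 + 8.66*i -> [8.79, 17.45, 26.11, 34.77, 43.43]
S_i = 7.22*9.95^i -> [7.22, 71.84, 714.8, 7112.24, 70766.79]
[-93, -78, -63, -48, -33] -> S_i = -93 + 15*i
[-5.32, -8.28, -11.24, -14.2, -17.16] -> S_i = -5.32 + -2.96*i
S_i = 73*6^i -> [73, 438, 2628, 15768, 94608]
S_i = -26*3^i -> [-26, -78, -234, -702, -2106]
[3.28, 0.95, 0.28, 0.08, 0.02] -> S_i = 3.28*0.29^i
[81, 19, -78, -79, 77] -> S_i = Random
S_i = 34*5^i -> [34, 170, 850, 4250, 21250]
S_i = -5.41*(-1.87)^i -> [-5.41, 10.12, -18.92, 35.38, -66.16]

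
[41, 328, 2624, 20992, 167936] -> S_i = 41*8^i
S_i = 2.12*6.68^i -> [2.12, 14.16, 94.6, 631.92, 4221.26]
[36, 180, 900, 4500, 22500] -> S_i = 36*5^i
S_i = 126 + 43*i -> [126, 169, 212, 255, 298]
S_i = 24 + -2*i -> [24, 22, 20, 18, 16]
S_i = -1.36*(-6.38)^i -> [-1.36, 8.68, -55.36, 353.18, -2253.31]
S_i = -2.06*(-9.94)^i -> [-2.06, 20.48, -203.54, 2023.14, -20110.03]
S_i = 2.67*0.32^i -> [2.67, 0.85, 0.27, 0.09, 0.03]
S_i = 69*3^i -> [69, 207, 621, 1863, 5589]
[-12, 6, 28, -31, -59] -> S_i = Random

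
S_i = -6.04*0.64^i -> [-6.04, -3.87, -2.47, -1.58, -1.01]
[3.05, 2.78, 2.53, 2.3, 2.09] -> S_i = 3.05*0.91^i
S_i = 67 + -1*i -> [67, 66, 65, 64, 63]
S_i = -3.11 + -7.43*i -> [-3.11, -10.54, -17.97, -25.4, -32.83]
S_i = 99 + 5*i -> [99, 104, 109, 114, 119]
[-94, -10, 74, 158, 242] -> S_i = -94 + 84*i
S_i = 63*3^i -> [63, 189, 567, 1701, 5103]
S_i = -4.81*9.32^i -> [-4.81, -44.83, -417.81, -3893.97, -36291.82]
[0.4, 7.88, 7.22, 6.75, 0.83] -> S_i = Random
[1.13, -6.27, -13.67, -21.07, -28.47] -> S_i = 1.13 + -7.40*i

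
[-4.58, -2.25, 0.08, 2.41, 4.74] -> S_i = -4.58 + 2.33*i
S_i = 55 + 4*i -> [55, 59, 63, 67, 71]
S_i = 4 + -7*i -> [4, -3, -10, -17, -24]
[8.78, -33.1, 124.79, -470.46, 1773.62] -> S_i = 8.78*(-3.77)^i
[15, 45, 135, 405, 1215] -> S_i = 15*3^i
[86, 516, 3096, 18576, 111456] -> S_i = 86*6^i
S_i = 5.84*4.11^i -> [5.84, 24.0, 98.65, 405.45, 1666.4]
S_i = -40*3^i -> [-40, -120, -360, -1080, -3240]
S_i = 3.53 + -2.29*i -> [3.53, 1.24, -1.05, -3.34, -5.63]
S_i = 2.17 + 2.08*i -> [2.17, 4.25, 6.33, 8.41, 10.49]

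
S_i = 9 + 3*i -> [9, 12, 15, 18, 21]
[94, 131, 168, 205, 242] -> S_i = 94 + 37*i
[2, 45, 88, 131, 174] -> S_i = 2 + 43*i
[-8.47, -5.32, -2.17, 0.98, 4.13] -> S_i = -8.47 + 3.15*i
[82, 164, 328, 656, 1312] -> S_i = 82*2^i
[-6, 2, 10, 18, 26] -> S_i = -6 + 8*i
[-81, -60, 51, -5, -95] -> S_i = Random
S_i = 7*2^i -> [7, 14, 28, 56, 112]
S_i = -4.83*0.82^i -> [-4.83, -3.96, -3.25, -2.66, -2.18]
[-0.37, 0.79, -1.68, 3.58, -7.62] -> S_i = -0.37*(-2.13)^i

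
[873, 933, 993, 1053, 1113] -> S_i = 873 + 60*i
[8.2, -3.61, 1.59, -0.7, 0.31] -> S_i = 8.20*(-0.44)^i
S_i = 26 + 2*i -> [26, 28, 30, 32, 34]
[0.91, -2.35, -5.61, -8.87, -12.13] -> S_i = 0.91 + -3.26*i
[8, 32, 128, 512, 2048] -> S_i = 8*4^i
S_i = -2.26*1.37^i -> [-2.26, -3.1, -4.24, -5.81, -7.96]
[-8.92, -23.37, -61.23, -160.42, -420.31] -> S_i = -8.92*2.62^i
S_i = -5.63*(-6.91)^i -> [-5.63, 38.9, -268.82, 1857.56, -12835.73]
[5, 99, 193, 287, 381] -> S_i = 5 + 94*i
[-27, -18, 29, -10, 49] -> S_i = Random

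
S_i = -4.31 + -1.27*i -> [-4.31, -5.58, -6.85, -8.12, -9.39]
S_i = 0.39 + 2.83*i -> [0.39, 3.22, 6.05, 8.88, 11.71]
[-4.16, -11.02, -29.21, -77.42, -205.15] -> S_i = -4.16*2.65^i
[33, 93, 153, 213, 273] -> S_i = 33 + 60*i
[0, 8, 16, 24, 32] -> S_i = 0 + 8*i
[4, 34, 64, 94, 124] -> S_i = 4 + 30*i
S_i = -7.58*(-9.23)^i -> [-7.58, 69.96, -645.76, 5960.38, -55014.35]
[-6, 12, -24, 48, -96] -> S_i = -6*-2^i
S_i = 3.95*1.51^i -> [3.95, 5.96, 9.01, 13.6, 20.54]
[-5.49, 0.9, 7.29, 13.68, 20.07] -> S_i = -5.49 + 6.39*i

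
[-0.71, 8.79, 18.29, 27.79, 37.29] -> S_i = -0.71 + 9.50*i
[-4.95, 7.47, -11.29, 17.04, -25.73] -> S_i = -4.95*(-1.51)^i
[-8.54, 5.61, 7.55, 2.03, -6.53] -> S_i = Random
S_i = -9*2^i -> [-9, -18, -36, -72, -144]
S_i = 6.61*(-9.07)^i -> [6.61, -59.95, 543.77, -4932.0, 44733.27]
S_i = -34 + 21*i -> [-34, -13, 8, 29, 50]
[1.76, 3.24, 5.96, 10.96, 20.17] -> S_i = 1.76*1.84^i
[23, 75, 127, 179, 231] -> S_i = 23 + 52*i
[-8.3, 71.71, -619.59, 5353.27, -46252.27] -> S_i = -8.30*(-8.64)^i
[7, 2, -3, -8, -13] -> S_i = 7 + -5*i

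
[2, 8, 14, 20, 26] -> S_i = 2 + 6*i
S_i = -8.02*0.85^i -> [-8.02, -6.82, -5.79, -4.93, -4.19]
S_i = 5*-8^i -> [5, -40, 320, -2560, 20480]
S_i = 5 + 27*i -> [5, 32, 59, 86, 113]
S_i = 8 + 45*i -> [8, 53, 98, 143, 188]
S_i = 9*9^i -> [9, 81, 729, 6561, 59049]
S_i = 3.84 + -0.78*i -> [3.84, 3.06, 2.28, 1.5, 0.72]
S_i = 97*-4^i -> [97, -388, 1552, -6208, 24832]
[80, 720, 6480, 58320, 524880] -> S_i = 80*9^i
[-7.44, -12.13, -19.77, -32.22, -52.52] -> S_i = -7.44*1.63^i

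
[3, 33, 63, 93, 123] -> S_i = 3 + 30*i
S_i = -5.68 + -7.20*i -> [-5.68, -12.88, -20.08, -27.28, -34.48]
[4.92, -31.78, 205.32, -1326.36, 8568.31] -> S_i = 4.92*(-6.46)^i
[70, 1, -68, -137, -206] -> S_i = 70 + -69*i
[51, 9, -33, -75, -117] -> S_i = 51 + -42*i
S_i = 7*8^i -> [7, 56, 448, 3584, 28672]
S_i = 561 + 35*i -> [561, 596, 631, 666, 701]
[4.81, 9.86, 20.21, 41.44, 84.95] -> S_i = 4.81*2.05^i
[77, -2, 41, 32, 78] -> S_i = Random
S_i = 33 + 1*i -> [33, 34, 35, 36, 37]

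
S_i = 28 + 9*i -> [28, 37, 46, 55, 64]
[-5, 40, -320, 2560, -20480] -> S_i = -5*-8^i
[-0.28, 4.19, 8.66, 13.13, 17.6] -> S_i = -0.28 + 4.47*i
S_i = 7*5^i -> [7, 35, 175, 875, 4375]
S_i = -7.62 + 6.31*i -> [-7.62, -1.31, 5.0, 11.31, 17.62]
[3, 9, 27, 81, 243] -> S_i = 3*3^i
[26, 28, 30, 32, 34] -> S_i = 26 + 2*i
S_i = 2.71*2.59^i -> [2.71, 7.02, 18.18, 47.08, 121.95]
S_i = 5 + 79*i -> [5, 84, 163, 242, 321]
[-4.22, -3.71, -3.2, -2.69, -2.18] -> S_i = -4.22 + 0.51*i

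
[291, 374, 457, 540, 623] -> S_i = 291 + 83*i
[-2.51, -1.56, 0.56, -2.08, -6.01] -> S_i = Random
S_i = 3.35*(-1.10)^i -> [3.35, -3.69, 4.05, -4.46, 4.9]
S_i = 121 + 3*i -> [121, 124, 127, 130, 133]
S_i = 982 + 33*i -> [982, 1015, 1048, 1081, 1114]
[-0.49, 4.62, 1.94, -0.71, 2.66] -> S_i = Random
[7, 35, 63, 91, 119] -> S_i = 7 + 28*i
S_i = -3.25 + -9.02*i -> [-3.25, -12.27, -21.29, -30.31, -39.33]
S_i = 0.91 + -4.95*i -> [0.91, -4.04, -8.99, -13.94, -18.89]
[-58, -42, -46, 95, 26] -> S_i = Random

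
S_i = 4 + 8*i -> [4, 12, 20, 28, 36]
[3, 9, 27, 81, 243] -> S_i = 3*3^i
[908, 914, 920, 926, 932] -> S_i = 908 + 6*i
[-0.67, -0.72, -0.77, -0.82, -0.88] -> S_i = -0.67*1.07^i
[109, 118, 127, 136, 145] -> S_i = 109 + 9*i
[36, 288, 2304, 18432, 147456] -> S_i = 36*8^i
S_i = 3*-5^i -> [3, -15, 75, -375, 1875]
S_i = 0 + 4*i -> [0, 4, 8, 12, 16]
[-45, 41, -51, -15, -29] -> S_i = Random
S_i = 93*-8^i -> [93, -744, 5952, -47616, 380928]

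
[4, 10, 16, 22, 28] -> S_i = 4 + 6*i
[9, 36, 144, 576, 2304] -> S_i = 9*4^i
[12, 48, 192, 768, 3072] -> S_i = 12*4^i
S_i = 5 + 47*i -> [5, 52, 99, 146, 193]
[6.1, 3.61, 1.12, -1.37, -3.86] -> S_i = 6.10 + -2.49*i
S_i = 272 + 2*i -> [272, 274, 276, 278, 280]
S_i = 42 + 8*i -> [42, 50, 58, 66, 74]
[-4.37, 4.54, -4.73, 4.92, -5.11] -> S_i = -4.37*(-1.04)^i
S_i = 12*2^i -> [12, 24, 48, 96, 192]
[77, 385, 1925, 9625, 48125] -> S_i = 77*5^i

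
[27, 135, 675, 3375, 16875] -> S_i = 27*5^i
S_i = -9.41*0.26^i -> [-9.41, -2.45, -0.64, -0.17, -0.04]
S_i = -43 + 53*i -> [-43, 10, 63, 116, 169]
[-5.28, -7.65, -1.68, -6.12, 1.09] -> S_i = Random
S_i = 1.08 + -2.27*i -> [1.08, -1.19, -3.46, -5.73, -8.0]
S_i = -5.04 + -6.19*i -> [-5.04, -11.23, -17.42, -23.61, -29.8]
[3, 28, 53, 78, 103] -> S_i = 3 + 25*i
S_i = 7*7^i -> [7, 49, 343, 2401, 16807]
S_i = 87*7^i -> [87, 609, 4263, 29841, 208887]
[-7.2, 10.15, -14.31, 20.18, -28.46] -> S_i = -7.20*(-1.41)^i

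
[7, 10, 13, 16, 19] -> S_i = 7 + 3*i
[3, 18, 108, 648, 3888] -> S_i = 3*6^i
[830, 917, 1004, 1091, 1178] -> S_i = 830 + 87*i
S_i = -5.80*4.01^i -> [-5.8, -23.26, -93.26, -373.99, -1499.7]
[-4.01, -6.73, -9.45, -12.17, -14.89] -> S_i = -4.01 + -2.72*i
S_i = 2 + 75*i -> [2, 77, 152, 227, 302]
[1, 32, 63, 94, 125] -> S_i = 1 + 31*i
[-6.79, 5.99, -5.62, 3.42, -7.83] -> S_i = Random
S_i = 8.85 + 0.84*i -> [8.85, 9.69, 10.53, 11.37, 12.21]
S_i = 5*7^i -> [5, 35, 245, 1715, 12005]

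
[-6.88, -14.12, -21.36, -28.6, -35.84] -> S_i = -6.88 + -7.24*i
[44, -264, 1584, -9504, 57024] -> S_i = 44*-6^i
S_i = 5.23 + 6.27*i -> [5.23, 11.5, 17.77, 24.04, 30.31]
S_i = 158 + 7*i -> [158, 165, 172, 179, 186]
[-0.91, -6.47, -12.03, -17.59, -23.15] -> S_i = -0.91 + -5.56*i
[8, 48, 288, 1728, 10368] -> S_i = 8*6^i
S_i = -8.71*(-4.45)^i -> [-8.71, 38.76, -172.48, 767.53, -3415.53]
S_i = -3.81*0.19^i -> [-3.81, -0.72, -0.14, -0.03, -0.0]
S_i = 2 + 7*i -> [2, 9, 16, 23, 30]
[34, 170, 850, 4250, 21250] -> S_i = 34*5^i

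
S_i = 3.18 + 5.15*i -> [3.18, 8.33, 13.48, 18.63, 23.78]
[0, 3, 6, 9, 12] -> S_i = 0 + 3*i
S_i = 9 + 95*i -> [9, 104, 199, 294, 389]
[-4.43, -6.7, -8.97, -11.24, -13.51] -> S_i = -4.43 + -2.27*i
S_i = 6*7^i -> [6, 42, 294, 2058, 14406]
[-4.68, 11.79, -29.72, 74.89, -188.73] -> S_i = -4.68*(-2.52)^i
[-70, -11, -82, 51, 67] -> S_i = Random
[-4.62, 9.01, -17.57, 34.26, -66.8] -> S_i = -4.62*(-1.95)^i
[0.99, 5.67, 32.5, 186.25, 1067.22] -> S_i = 0.99*5.73^i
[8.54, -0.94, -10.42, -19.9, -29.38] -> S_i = 8.54 + -9.48*i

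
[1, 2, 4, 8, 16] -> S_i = 1*2^i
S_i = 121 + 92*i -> [121, 213, 305, 397, 489]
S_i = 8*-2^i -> [8, -16, 32, -64, 128]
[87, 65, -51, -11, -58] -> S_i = Random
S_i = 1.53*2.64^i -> [1.53, 4.04, 10.66, 28.15, 74.32]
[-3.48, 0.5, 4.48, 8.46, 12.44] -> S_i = -3.48 + 3.98*i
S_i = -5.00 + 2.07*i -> [-5.0, -2.93, -0.86, 1.21, 3.28]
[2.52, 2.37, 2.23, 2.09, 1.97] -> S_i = 2.52*0.94^i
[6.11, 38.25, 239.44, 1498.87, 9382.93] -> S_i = 6.11*6.26^i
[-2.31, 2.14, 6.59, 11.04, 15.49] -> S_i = -2.31 + 4.45*i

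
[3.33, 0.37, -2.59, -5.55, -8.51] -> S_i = 3.33 + -2.96*i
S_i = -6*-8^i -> [-6, 48, -384, 3072, -24576]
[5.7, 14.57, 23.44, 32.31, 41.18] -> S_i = 5.70 + 8.87*i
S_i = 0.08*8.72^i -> [0.08, 0.7, 6.08, 53.04, 462.55]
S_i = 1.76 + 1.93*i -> [1.76, 3.69, 5.62, 7.55, 9.48]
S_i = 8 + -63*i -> [8, -55, -118, -181, -244]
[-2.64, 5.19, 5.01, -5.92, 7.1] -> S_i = Random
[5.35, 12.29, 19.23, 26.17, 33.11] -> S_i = 5.35 + 6.94*i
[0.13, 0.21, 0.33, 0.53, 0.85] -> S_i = 0.13*1.60^i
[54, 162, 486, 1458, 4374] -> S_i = 54*3^i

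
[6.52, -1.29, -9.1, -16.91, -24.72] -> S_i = 6.52 + -7.81*i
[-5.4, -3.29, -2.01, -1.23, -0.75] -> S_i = -5.40*0.61^i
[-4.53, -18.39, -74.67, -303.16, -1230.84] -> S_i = -4.53*4.06^i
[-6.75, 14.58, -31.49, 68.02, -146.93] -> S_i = -6.75*(-2.16)^i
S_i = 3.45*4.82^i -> [3.45, 16.63, 80.15, 386.33, 1862.12]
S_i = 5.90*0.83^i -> [5.9, 4.9, 4.06, 3.37, 2.8]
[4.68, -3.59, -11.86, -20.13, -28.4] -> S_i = 4.68 + -8.27*i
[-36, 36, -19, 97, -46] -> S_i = Random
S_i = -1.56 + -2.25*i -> [-1.56, -3.81, -6.06, -8.31, -10.56]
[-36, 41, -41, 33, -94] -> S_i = Random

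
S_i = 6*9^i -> [6, 54, 486, 4374, 39366]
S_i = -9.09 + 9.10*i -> [-9.09, 0.01, 9.11, 18.21, 27.31]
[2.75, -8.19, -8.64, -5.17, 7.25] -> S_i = Random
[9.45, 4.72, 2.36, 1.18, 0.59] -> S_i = 9.45*0.50^i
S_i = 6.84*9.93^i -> [6.84, 67.92, 674.46, 6697.36, 66504.82]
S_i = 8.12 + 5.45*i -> [8.12, 13.57, 19.02, 24.47, 29.92]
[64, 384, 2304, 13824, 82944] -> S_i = 64*6^i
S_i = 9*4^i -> [9, 36, 144, 576, 2304]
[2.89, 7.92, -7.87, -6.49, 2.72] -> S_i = Random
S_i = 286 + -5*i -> [286, 281, 276, 271, 266]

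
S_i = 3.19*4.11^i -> [3.19, 13.11, 53.89, 221.47, 910.24]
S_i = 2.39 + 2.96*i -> [2.39, 5.35, 8.31, 11.27, 14.23]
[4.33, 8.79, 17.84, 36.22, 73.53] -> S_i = 4.33*2.03^i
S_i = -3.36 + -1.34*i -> [-3.36, -4.7, -6.04, -7.38, -8.72]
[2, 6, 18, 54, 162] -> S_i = 2*3^i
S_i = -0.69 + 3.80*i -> [-0.69, 3.11, 6.91, 10.71, 14.51]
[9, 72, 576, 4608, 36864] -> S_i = 9*8^i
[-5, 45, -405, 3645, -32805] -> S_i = -5*-9^i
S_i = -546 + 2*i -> [-546, -544, -542, -540, -538]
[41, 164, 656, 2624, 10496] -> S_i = 41*4^i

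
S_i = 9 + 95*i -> [9, 104, 199, 294, 389]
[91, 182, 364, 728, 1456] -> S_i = 91*2^i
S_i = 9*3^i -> [9, 27, 81, 243, 729]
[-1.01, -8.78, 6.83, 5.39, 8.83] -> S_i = Random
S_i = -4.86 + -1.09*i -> [-4.86, -5.95, -7.04, -8.13, -9.22]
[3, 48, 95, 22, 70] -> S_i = Random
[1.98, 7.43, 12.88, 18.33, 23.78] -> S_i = 1.98 + 5.45*i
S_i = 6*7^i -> [6, 42, 294, 2058, 14406]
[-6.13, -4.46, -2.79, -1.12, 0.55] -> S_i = -6.13 + 1.67*i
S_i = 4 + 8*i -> [4, 12, 20, 28, 36]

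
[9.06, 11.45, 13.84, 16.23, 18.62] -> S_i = 9.06 + 2.39*i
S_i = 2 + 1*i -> [2, 3, 4, 5, 6]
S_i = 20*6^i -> [20, 120, 720, 4320, 25920]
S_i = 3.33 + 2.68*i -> [3.33, 6.01, 8.69, 11.37, 14.05]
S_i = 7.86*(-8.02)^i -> [7.86, -63.04, 505.56, -4054.58, 32517.71]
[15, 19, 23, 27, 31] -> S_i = 15 + 4*i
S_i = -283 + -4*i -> [-283, -287, -291, -295, -299]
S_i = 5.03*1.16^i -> [5.03, 5.83, 6.77, 7.85, 9.11]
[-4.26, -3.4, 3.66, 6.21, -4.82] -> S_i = Random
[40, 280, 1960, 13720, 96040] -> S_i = 40*7^i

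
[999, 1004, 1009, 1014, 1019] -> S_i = 999 + 5*i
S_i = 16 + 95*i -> [16, 111, 206, 301, 396]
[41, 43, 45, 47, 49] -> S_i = 41 + 2*i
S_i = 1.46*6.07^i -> [1.46, 8.86, 53.79, 326.53, 1982.02]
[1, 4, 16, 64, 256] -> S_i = 1*4^i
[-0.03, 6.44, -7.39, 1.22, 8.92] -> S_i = Random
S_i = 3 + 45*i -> [3, 48, 93, 138, 183]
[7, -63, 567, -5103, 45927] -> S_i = 7*-9^i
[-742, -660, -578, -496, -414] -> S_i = -742 + 82*i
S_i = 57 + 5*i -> [57, 62, 67, 72, 77]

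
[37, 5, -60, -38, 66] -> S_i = Random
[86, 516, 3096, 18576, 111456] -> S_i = 86*6^i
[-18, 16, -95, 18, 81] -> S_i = Random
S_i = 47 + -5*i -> [47, 42, 37, 32, 27]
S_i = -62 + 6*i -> [-62, -56, -50, -44, -38]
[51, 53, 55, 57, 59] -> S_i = 51 + 2*i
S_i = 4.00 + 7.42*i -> [4.0, 11.42, 18.84, 26.26, 33.68]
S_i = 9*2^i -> [9, 18, 36, 72, 144]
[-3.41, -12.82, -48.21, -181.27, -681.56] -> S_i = -3.41*3.76^i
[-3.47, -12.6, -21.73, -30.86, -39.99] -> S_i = -3.47 + -9.13*i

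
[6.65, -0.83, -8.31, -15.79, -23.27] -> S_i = 6.65 + -7.48*i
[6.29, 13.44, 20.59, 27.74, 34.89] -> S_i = 6.29 + 7.15*i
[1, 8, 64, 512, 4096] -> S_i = 1*8^i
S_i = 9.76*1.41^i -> [9.76, 13.76, 19.4, 27.36, 38.58]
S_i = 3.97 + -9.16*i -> [3.97, -5.19, -14.35, -23.51, -32.67]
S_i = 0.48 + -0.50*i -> [0.48, -0.02, -0.52, -1.02, -1.52]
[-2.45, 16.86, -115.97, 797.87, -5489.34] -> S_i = -2.45*(-6.88)^i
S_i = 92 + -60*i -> [92, 32, -28, -88, -148]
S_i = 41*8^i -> [41, 328, 2624, 20992, 167936]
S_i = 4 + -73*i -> [4, -69, -142, -215, -288]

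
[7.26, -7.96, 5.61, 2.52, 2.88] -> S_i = Random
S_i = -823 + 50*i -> [-823, -773, -723, -673, -623]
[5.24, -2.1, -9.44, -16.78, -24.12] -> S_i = 5.24 + -7.34*i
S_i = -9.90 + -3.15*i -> [-9.9, -13.05, -16.2, -19.35, -22.5]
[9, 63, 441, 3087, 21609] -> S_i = 9*7^i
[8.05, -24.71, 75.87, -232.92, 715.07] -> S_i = 8.05*(-3.07)^i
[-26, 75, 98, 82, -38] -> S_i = Random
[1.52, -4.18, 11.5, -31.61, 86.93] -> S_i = 1.52*(-2.75)^i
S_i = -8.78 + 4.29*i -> [-8.78, -4.49, -0.2, 4.09, 8.38]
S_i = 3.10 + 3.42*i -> [3.1, 6.52, 9.94, 13.36, 16.78]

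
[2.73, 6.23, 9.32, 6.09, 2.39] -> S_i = Random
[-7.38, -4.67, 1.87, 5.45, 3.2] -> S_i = Random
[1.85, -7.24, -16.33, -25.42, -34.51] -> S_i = 1.85 + -9.09*i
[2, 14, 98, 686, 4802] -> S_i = 2*7^i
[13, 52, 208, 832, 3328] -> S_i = 13*4^i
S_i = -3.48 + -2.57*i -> [-3.48, -6.05, -8.62, -11.19, -13.76]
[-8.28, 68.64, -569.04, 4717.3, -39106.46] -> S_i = -8.28*(-8.29)^i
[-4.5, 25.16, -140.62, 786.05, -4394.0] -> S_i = -4.50*(-5.59)^i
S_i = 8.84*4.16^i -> [8.84, 36.77, 152.98, 636.4, 2647.44]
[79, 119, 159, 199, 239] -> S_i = 79 + 40*i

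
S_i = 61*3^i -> [61, 183, 549, 1647, 4941]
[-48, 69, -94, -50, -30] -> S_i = Random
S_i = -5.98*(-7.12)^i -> [-5.98, 42.58, -303.15, 2158.45, -15368.13]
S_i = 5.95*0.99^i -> [5.95, 5.89, 5.83, 5.77, 5.72]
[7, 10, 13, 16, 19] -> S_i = 7 + 3*i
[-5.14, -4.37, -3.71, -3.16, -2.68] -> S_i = -5.14*0.85^i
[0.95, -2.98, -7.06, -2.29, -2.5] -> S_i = Random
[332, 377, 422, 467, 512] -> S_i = 332 + 45*i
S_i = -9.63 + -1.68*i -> [-9.63, -11.31, -12.99, -14.67, -16.35]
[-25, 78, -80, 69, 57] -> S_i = Random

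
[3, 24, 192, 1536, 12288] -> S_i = 3*8^i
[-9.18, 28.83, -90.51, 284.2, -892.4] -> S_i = -9.18*(-3.14)^i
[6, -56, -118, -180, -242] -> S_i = 6 + -62*i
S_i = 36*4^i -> [36, 144, 576, 2304, 9216]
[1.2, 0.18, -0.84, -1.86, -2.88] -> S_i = 1.20 + -1.02*i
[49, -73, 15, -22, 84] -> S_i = Random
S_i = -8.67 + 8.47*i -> [-8.67, -0.2, 8.27, 16.74, 25.21]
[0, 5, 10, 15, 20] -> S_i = 0 + 5*i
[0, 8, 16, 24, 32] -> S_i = 0 + 8*i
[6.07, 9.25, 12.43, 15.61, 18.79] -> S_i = 6.07 + 3.18*i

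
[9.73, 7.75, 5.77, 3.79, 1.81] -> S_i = 9.73 + -1.98*i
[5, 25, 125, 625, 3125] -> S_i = 5*5^i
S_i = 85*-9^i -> [85, -765, 6885, -61965, 557685]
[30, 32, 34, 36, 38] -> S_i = 30 + 2*i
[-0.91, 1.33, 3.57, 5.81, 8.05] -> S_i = -0.91 + 2.24*i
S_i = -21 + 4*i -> [-21, -17, -13, -9, -5]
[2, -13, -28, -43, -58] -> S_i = 2 + -15*i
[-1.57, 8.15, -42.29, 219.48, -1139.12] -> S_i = -1.57*(-5.19)^i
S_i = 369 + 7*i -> [369, 376, 383, 390, 397]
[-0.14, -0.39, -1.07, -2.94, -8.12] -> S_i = -0.14*2.76^i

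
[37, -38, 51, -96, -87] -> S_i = Random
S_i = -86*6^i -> [-86, -516, -3096, -18576, -111456]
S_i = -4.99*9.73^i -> [-4.99, -48.55, -472.42, -4596.62, -44725.16]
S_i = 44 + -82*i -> [44, -38, -120, -202, -284]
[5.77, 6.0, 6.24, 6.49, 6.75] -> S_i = 5.77*1.04^i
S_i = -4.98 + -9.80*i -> [-4.98, -14.78, -24.58, -34.38, -44.18]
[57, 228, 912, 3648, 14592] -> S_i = 57*4^i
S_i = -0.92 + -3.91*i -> [-0.92, -4.83, -8.74, -12.65, -16.56]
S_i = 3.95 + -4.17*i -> [3.95, -0.22, -4.39, -8.56, -12.73]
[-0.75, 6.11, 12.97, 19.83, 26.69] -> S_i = -0.75 + 6.86*i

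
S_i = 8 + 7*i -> [8, 15, 22, 29, 36]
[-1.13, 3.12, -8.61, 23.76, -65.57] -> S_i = -1.13*(-2.76)^i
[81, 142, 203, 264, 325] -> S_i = 81 + 61*i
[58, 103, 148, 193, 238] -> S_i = 58 + 45*i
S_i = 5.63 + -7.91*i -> [5.63, -2.28, -10.19, -18.1, -26.01]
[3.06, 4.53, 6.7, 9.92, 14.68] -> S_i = 3.06*1.48^i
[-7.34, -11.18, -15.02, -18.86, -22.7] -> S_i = -7.34 + -3.84*i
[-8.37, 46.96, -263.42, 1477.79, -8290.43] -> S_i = -8.37*(-5.61)^i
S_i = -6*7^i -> [-6, -42, -294, -2058, -14406]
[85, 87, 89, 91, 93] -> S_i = 85 + 2*i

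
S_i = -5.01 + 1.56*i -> [-5.01, -3.45, -1.89, -0.33, 1.23]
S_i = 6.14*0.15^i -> [6.14, 0.92, 0.14, 0.02, 0.0]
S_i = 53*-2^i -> [53, -106, 212, -424, 848]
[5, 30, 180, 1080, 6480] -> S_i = 5*6^i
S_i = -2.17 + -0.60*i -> [-2.17, -2.77, -3.37, -3.97, -4.57]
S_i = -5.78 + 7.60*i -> [-5.78, 1.82, 9.42, 17.02, 24.62]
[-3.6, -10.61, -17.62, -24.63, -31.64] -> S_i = -3.60 + -7.01*i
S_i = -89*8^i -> [-89, -712, -5696, -45568, -364544]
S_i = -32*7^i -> [-32, -224, -1568, -10976, -76832]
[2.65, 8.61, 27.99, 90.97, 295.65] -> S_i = 2.65*3.25^i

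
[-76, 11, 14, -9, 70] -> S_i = Random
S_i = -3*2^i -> [-3, -6, -12, -24, -48]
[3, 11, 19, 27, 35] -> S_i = 3 + 8*i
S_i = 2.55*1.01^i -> [2.55, 2.58, 2.6, 2.63, 2.65]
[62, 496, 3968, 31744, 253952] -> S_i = 62*8^i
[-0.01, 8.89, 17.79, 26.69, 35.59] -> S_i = -0.01 + 8.90*i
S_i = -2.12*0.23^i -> [-2.12, -0.49, -0.11, -0.03, -0.01]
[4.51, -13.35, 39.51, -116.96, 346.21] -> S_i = 4.51*(-2.96)^i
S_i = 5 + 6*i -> [5, 11, 17, 23, 29]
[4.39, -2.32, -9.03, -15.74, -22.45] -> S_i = 4.39 + -6.71*i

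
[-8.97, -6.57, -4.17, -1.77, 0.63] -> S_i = -8.97 + 2.40*i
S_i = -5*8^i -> [-5, -40, -320, -2560, -20480]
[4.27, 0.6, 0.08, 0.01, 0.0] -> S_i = 4.27*0.14^i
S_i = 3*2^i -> [3, 6, 12, 24, 48]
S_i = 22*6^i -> [22, 132, 792, 4752, 28512]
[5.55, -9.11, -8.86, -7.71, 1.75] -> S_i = Random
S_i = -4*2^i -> [-4, -8, -16, -32, -64]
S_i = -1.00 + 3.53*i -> [-1.0, 2.53, 6.06, 9.59, 13.12]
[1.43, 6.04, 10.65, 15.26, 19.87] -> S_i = 1.43 + 4.61*i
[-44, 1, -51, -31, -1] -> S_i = Random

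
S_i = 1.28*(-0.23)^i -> [1.28, -0.29, 0.07, -0.02, 0.0]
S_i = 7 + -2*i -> [7, 5, 3, 1, -1]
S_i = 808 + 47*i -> [808, 855, 902, 949, 996]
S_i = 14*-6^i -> [14, -84, 504, -3024, 18144]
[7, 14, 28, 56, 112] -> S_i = 7*2^i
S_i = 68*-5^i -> [68, -340, 1700, -8500, 42500]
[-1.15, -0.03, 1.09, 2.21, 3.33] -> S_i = -1.15 + 1.12*i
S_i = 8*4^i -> [8, 32, 128, 512, 2048]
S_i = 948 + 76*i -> [948, 1024, 1100, 1176, 1252]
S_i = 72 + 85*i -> [72, 157, 242, 327, 412]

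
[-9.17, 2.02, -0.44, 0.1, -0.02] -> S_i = -9.17*(-0.22)^i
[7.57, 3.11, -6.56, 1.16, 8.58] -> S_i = Random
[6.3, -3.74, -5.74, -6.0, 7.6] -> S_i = Random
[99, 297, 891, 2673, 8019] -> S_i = 99*3^i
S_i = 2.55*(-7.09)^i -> [2.55, -18.08, 128.18, -908.82, 6443.55]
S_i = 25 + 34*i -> [25, 59, 93, 127, 161]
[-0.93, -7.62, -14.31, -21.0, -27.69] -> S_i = -0.93 + -6.69*i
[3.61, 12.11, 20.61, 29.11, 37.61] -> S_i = 3.61 + 8.50*i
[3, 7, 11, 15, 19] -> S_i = 3 + 4*i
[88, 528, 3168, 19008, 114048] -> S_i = 88*6^i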